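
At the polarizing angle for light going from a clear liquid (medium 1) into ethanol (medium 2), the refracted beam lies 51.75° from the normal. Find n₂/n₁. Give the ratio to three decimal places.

At Brewster incidence θ_B = 90° − θ_t = 90° − 51.75° = 38.25°.
tan θ_B = n₂/n₁, so n₂/n₁ = tan 38.25° = 0.788.

n₂/n₁ ≈ 0.788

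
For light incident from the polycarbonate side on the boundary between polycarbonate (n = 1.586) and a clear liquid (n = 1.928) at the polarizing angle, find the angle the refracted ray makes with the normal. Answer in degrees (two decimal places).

θ_t ≈ 39.44°

θ_B = arctan(n₂/n₁) = arctan(1.928/1.586) = 50.56°.
At Brewster's angle the reflected and refracted rays are perpendicular, so θ_t = 90° − θ_B = 90° − 50.56° = 39.44°.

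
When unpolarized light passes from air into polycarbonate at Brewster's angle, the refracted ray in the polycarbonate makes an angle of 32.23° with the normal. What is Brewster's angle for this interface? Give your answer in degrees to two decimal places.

θ_B ≈ 57.77°

At Brewster's angle the reflected and refracted rays are perpendicular, so θ_B + θ_t = 90°.
θ_B = 90° − 32.23° = 57.77°.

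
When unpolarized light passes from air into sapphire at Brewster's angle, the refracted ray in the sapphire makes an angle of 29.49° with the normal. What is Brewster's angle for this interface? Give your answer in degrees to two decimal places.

Brewster's condition makes the reflected and refracted beams perpendicular: θ_B + θ_t = 90°.
So θ_B = 90° − θ_t = 90° − 29.49° = 60.51°.

θ_B ≈ 60.51°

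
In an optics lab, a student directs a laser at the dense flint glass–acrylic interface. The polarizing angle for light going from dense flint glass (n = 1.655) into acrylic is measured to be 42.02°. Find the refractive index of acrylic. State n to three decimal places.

Brewster's law: tan θ_B = n₂/n₁ (light incident in dense flint glass, refracted into acrylic).
n₂ = n₁ tan θ_B = 1.655 × tan 42.02° = 1.491.

n ≈ 1.491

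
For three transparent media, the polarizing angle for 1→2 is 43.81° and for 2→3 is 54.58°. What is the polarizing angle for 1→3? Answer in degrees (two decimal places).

θ_B ≈ 53.45°

tan θ_B(1→2) = n₂/n₁ = tan 43.81° = 0.9593.
tan θ_B(2→3) = n₃/n₂ = tan 54.58° = 1.4061.
n₃/n₁ = 1.3489. Then tan θ_B(1→3) = n₃/n₁, so θ_B(1→3) = arctan(1.3489) = 53.45°.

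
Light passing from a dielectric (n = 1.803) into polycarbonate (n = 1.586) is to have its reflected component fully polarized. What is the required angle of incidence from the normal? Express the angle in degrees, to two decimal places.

θ_B ≈ 41.34°

The reflected p-component vanishes when tan θ_B = n₂/n₁.
tan θ_B = n₂/n₁ = 1.586/1.803 = 0.8796.
θ_B = arctan(0.8796) = 41.34°.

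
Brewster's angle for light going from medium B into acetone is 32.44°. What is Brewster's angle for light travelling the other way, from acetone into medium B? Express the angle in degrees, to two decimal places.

θ_B' ≈ 57.56°

Reversing the direction swaps n₁ and n₂, so tan θ_B' = 1/tan θ_B and θ_B' = 90° − θ_B.
Hence θ_B' = 90° − 32.44° = 57.56°.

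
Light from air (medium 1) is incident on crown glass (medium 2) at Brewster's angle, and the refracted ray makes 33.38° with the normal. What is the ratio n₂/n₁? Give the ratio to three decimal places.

At Brewster incidence θ_B = 90° − θ_t = 90° − 33.38° = 56.62°.
Then n₂/n₁ = tan θ_B = tan 56.62° = 1.518.

n₂/n₁ ≈ 1.518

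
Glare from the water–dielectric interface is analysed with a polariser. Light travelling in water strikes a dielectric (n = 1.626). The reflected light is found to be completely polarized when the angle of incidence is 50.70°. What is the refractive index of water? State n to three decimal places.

At the Brewster angle, tan θ_B = n₂/n₁ with n₁ on the incident side (water) and n₂ on the transmitted side (a dielectric).
n₁ = n₂ / tan θ_B = 1.626 / tan 50.70° = 1.331.

n ≈ 1.331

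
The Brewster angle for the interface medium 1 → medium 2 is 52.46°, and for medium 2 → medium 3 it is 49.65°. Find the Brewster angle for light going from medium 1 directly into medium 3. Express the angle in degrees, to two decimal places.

tan θ_B(1→2) = n₂/n₁ = tan 52.46° = 1.3013.
tan θ_B(2→3) = n₃/n₂ = tan 49.65° = 1.1771.
Multiplying, n₃/n₁ = 1.3013 × 1.1771 = 1.5318, and θ_B(1→3) = arctan 1.5318 = 56.86°.

θ_B ≈ 56.86°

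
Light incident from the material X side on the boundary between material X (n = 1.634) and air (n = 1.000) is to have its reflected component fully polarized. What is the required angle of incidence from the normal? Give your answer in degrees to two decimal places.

tan θ_B = n₂/n₁ = 1.000/1.634 = 0.6120.
So θ_B = arctan 0.6120 = 31.47°.

θ_B ≈ 31.47°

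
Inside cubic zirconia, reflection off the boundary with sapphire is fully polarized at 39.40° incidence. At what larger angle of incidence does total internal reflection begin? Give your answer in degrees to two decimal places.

θ_c ≈ 55.23°

From Brewster, n₂/n₁ = tan θ_B = tan 39.40° = 0.8214.
Then sin θ_c = n₂/n₁ = 0.8214, so θ_c = arcsin 0.8214 = 55.23°.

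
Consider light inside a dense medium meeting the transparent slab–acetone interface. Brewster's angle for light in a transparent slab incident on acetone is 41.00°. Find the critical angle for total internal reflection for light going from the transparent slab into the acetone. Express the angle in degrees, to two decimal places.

n₂/n₁ = tan 41.00° = 0.8693; the critical angle satisfies sin θ_c = n₂/n₁.
θ_c = arcsin(0.8693) = 60.38°.

θ_c ≈ 60.38°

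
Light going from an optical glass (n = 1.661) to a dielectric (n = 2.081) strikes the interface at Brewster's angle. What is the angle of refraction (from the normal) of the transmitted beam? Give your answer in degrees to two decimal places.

θ_t ≈ 38.60°

θ_B = arctan(n₂/n₁) = arctan(2.081/1.661) = 51.40°.
The refracted ray is perpendicular to the reflected ray, so θ_t = 90° − θ_B = 38.60°.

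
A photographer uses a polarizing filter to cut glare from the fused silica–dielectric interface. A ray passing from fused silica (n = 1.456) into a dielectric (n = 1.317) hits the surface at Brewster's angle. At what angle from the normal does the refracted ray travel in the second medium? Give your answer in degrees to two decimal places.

θ_t ≈ 47.87°

First find Brewster's angle: tan θ_B = 1.317/1.456 = 0.9045, giving θ_B = 42.13°.
At Brewster's angle the reflected and refracted rays are perpendicular, so θ_t = 90° − θ_B = 90° − 42.13° = 47.87°.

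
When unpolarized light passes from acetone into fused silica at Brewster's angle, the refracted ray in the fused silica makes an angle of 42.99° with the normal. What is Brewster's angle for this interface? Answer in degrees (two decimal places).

Since the reflected and refracted rays are at right angles at the polarizing angle, θ_B + θ_t = 90°.
θ_B = 90° − 42.99° = 47.01°.

θ_B ≈ 47.01°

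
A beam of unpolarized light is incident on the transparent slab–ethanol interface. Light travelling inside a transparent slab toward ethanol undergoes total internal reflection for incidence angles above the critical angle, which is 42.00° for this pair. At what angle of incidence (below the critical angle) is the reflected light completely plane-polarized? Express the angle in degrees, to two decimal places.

n₂/n₁ = sin θ_c = sin 42.00° = 0.6691.
tan θ_B equals the same ratio, so θ_B = arctan(0.6691) = 33.79°.

θ_B ≈ 33.79°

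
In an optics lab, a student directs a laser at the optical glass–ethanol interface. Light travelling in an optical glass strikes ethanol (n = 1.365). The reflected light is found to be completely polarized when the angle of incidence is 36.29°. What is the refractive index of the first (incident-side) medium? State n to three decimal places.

n ≈ 1.859

Full polarization of the reflected beam means tan θ_B = n₂/n₁, where n₁ is the incident medium (an optical glass).
n₁ = n₂ / tan θ_B = 1.365 / tan 36.29° = 1.859.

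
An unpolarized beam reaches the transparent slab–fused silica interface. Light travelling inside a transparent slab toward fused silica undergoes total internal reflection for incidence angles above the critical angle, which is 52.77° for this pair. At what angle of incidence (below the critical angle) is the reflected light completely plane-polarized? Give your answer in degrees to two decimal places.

sin θ_c = n₂/n₁, so n₂/n₁ = sin 52.77° = 0.7962.
Brewster: tan θ_B = n₂/n₁ = 0.7962.
θ_B = arctan(0.7962) = 38.53°.

θ_B ≈ 38.53°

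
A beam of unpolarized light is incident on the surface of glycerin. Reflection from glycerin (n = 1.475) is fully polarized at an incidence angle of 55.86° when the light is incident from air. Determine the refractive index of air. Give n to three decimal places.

n ≈ 1.000

At the polarizing angle, tan θ_B = n₂/n₁ with n₁ on the incident side (air) and n₂ on the transmitted side (glycerin).
n₁ = n₂ / tan θ_B = 1.475 / tan 55.86° = 1.000.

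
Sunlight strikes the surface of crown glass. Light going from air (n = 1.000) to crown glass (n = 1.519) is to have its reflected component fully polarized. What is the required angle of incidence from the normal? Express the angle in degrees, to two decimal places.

θ_B ≈ 56.64°

Brewster's condition: tan θ_B = n₂/n₁ = 1.519/1.000 = 1.5190.
So θ_B = arctan 1.5190 = 56.64°.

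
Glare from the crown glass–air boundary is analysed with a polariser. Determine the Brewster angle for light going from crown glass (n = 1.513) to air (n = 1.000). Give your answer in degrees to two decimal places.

θ_B ≈ 33.46°

Here n₂/n₁ = 1.000/1.513 = 0.6609, and Brewster's law gives tan θ_B = n₂/n₁.
θ_B = arctan(0.6609) = 33.46°.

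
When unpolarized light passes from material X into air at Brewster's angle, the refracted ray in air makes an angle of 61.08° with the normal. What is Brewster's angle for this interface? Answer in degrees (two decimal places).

θ_B ≈ 28.92°

At Brewster's angle the reflected and refracted rays are perpendicular, so θ_B + θ_t = 90°.
So θ_B = 90° − θ_t = 90° − 61.08° = 28.92°.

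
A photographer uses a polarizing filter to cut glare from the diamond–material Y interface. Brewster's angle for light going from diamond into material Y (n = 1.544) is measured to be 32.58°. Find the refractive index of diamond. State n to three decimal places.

At Brewster's angle, tan θ_B = n₂/n₁ with n₁ on the incident side (diamond) and n₂ on the transmitted side (material Y).
n₁ = n₂ / tan θ_B = 1.544 / tan 32.58° = 2.416.

n ≈ 2.416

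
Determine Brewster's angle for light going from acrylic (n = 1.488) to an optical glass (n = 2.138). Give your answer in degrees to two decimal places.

Here n₂/n₁ = 2.138/1.488 = 1.4368, and Brewster's law gives tan θ_B = n₂/n₁. Taking the arctangent, θ_B = 55.16°.

θ_B ≈ 55.16°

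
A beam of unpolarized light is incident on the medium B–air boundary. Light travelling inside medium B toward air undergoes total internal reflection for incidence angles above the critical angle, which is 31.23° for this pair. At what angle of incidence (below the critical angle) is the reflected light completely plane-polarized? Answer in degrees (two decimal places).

θ_B ≈ 27.41°

At the critical angle sin θ_c = n₂/n₁, giving n₂/n₁ = sin 31.23° = 0.5185.
Then tan θ_B = n₂/n₁ = 0.5185, so θ_B = arctan 0.5185 = 27.41°.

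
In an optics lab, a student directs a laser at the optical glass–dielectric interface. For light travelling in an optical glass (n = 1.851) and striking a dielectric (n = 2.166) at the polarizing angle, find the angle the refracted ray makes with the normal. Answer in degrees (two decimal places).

θ_B = arctan(n₂/n₁) = arctan(2.166/1.851) = 49.48°.
The refracted ray is perpendicular to the reflected ray, so θ_t = 90° − θ_B = 40.52°.

θ_t ≈ 40.52°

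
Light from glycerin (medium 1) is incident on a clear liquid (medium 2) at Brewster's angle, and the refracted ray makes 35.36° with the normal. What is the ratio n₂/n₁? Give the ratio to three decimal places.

At Brewster incidence θ_B = 90° − θ_t = 90° − 35.36° = 54.64°.
tan θ_B = n₂/n₁, so n₂/n₁ = tan 54.64° = 1.409.

n₂/n₁ ≈ 1.409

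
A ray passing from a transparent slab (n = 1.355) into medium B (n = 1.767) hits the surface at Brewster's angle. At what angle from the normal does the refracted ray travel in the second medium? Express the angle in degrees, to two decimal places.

θ_t ≈ 37.48°

First find Brewster's angle: tan θ_B = 1.767/1.355 = 1.3041, giving θ_B = 52.52°.
Since θ_B + θ_t = 90° at Brewster incidence, θ_t = 90° − 52.52° = 37.48°.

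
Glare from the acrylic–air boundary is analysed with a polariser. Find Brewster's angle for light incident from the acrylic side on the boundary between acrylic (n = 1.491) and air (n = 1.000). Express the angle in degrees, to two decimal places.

Here n₂/n₁ = 1.000/1.491 = 0.6707, and Brewster's law gives tan θ_B = n₂/n₁.
θ_B = arctan(0.6707) = 33.85°.

θ_B ≈ 33.85°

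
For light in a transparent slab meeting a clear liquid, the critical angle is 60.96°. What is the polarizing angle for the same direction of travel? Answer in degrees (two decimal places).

n₂/n₁ = sin θ_c = sin 60.96° = 0.8743.
tan θ_B equals the same ratio, so θ_B = arctan(0.8743) = 41.16°.

θ_B ≈ 41.16°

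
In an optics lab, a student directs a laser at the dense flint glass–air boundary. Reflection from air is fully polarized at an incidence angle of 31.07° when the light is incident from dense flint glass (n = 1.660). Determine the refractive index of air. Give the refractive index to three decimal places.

Full polarization of the reflected beam means tan θ_B = n₂/n₁, where n₁ is the incident medium (dense flint glass).
n₂ = n₁ tan θ_B = 1.660 × tan 31.07° = 1.000.

n ≈ 1.000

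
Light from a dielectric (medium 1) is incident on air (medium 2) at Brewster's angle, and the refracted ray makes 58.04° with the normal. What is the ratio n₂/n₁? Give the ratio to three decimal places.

θ_B + θ_t = 90°, so θ_B = 90° − 58.04° = 31.96°.
tan θ_B = n₂/n₁, so n₂/n₁ = tan 31.96° = 0.624.

n₂/n₁ ≈ 0.624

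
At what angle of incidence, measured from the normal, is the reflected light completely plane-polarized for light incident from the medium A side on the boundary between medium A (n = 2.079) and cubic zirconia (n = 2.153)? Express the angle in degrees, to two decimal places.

Brewster's condition: tan θ_B = n₂/n₁ = 2.153/2.079 = 1.0356.
So θ_B = arctan 1.0356 = 46.00°.

θ_B ≈ 46.00°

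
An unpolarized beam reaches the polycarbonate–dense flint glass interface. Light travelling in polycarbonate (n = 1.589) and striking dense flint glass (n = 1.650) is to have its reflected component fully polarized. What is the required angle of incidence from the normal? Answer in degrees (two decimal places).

Brewster's condition: tan θ_B = n₂/n₁ = 1.650/1.589 = 1.0384.
θ_B = arctan(1.0384) = 46.08°.

θ_B ≈ 46.08°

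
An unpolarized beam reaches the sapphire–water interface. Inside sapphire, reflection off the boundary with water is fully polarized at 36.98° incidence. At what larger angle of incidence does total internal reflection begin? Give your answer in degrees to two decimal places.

θ_c ≈ 48.85°

n₂/n₁ = tan 36.98° = 0.7530; the critical angle satisfies sin θ_c = n₂/n₁.
θ_c = arcsin(0.7530) = 48.85°.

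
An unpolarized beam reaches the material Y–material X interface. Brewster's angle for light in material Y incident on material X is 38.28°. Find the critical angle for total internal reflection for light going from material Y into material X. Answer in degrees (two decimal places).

n₂/n₁ = tan 38.28° = 0.7892; the critical angle satisfies sin θ_c = n₂/n₁.
θ_c = arcsin(0.7892) = 52.11°.

θ_c ≈ 52.11°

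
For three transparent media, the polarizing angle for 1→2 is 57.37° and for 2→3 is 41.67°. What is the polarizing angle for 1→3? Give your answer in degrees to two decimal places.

θ_B ≈ 54.27°

tan θ_B(1→2) = n₂/n₁ = tan 57.37° = 1.5619.
tan θ_B(2→3) = n₃/n₂ = tan 41.67° = 0.8900.
So n₃/n₁ = (n₂/n₁)(n₃/n₂) = 1.5619 × 0.8900 = 1.3901.
θ_B(1→3) = arctan(1.3901) = 54.27°.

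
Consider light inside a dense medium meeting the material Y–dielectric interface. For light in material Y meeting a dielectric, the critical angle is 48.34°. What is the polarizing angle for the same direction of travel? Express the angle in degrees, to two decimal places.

θ_B ≈ 36.76°

sin θ_c = n₂/n₁, so n₂/n₁ = sin 48.34° = 0.7471.
Brewster: tan θ_B = n₂/n₁ = 0.7471.
θ_B = arctan(0.7471) = 36.76°.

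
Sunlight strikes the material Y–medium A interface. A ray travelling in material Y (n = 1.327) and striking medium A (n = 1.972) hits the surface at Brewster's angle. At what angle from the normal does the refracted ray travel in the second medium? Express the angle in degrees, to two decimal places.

θ_t ≈ 33.94°

First find Brewster's angle: tan θ_B = 1.972/1.327 = 1.4861, giving θ_B = 56.06°.
Since θ_B + θ_t = 90° at Brewster incidence, θ_t = 90° − 56.06° = 33.94°.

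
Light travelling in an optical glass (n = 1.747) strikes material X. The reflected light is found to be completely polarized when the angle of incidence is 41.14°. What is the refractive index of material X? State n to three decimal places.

n ≈ 1.526

At Brewster's angle, tan θ_B = n₂/n₁ with n₁ on the incident side (an optical glass) and n₂ on the transmitted side (material X).
n₂ = n₁ tan θ_B = 1.747 × tan 41.14° = 1.526.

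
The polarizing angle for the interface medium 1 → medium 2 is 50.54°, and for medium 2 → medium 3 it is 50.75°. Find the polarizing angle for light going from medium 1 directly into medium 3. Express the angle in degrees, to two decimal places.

θ_B ≈ 56.08°

tan θ_B(1→2) = n₂/n₁ = tan 50.54° = 1.2148.
tan θ_B(2→3) = n₃/n₂ = tan 50.75° = 1.2239.
So n₃/n₁ = (n₂/n₁)(n₃/n₂) = 1.2148 × 1.2239 = 1.4869.
θ_B(1→3) = arctan(1.4869) = 56.08°.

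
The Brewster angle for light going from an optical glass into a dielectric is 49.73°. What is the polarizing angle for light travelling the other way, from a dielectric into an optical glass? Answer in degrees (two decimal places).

θ_B' ≈ 40.27°

tan θ_B' = n₁/n₂ = 1/tan θ_B, so θ_B' = 90° − θ_B.
θ_B' = 90° − 49.73° = 40.27°.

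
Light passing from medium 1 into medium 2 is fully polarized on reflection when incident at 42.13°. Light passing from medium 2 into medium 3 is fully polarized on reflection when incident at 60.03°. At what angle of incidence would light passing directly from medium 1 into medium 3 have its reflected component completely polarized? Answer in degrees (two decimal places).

θ_B ≈ 57.48°

Each Brewster angle gives a ratio: n₂/n₁ = tan 42.13° = 0.9045, n₃/n₂ = tan 60.03° = 1.7341.
Multiplying, n₃/n₁ = 0.9045 × 1.7341 = 1.5686, and θ_B(1→3) = arctan 1.5686 = 57.48°.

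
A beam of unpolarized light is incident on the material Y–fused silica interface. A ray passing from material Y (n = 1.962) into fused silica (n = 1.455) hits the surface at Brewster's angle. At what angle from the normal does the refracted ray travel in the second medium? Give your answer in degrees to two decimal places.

First find Brewster's angle: tan θ_B = 1.455/1.962 = 0.7416, giving θ_B = 36.56°.
The refracted ray is perpendicular to the reflected ray, so θ_t = 90° − θ_B = 53.44°.

θ_t ≈ 53.44°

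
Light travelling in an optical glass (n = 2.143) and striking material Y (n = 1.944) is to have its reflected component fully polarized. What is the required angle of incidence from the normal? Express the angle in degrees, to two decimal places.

θ_B ≈ 42.21°

Brewster's condition: tan θ_B = n₂/n₁ = 1.944/2.143 = 0.9071.
So θ_B = arctan 0.9071 = 42.21°.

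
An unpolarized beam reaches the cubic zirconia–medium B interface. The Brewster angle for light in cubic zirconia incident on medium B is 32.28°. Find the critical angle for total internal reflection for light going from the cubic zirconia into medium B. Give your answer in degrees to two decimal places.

From Brewster, n₂/n₁ = tan θ_B = tan 32.28° = 0.6317.
Then sin θ_c = n₂/n₁ = 0.6317, so θ_c = arcsin 0.6317 = 39.17°.

θ_c ≈ 39.17°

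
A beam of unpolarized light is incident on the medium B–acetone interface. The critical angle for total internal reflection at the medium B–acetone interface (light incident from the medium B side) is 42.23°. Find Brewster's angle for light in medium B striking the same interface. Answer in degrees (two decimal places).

sin θ_c = n₂/n₁, so n₂/n₁ = sin 42.23° = 0.6721.
Brewster: tan θ_B = n₂/n₁ = 0.6721.
θ_B = arctan(0.6721) = 33.91°.

θ_B ≈ 33.91°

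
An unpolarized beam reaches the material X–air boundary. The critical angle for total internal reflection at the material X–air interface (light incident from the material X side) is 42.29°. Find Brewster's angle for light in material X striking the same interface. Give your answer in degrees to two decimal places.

sin θ_c = n₂/n₁, so n₂/n₁ = sin 42.29° = 0.6729.
Brewster: tan θ_B = n₂/n₁ = 0.6729.
θ_B = arctan(0.6729) = 33.94°.

θ_B ≈ 33.94°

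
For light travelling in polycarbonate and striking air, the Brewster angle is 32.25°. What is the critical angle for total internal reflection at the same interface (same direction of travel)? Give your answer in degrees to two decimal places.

tan θ_B = n₂/n₁ = tan 32.25° = 0.6310.
Total internal reflection: sin θ_c = n₂/n₁ = 0.6310.
θ_c = arcsin(0.6310) = 39.12°.

θ_c ≈ 39.12°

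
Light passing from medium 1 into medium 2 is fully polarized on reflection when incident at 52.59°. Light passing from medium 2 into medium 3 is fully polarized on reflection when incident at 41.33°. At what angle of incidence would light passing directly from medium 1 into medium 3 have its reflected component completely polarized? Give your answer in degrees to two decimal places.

Each Brewster angle gives a ratio: n₂/n₁ = tan 52.59° = 1.3075, n₃/n₂ = tan 41.33° = 0.8794.
Multiplying, n₃/n₁ = 1.3075 × 0.8794 = 1.1499, and θ_B(1→3) = arctan 1.1499 = 48.99°.

θ_B ≈ 48.99°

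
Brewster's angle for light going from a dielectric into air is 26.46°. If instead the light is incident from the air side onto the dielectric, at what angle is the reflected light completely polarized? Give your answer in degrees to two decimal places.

θ_B' ≈ 63.54°

tan θ_B' = n₁/n₂ = 1/tan θ_B, so θ_B' = 90° − θ_B.
θ_B' = 90° − 26.46° = 63.54°.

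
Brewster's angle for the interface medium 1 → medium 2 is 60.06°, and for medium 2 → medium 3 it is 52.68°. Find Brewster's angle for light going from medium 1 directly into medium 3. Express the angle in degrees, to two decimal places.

Each Brewster angle gives a ratio: n₂/n₁ = tan 60.06° = 1.7362, n₃/n₂ = tan 52.68° = 1.3117.
n₃/n₁ = 2.2775. Then tan θ_B(1→3) = n₃/n₁, so θ_B(1→3) = arctan(2.2775) = 66.29°.

θ_B ≈ 66.29°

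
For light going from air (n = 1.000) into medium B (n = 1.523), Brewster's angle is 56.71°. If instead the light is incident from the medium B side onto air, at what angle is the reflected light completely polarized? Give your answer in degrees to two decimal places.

θ_B' ≈ 33.29°

Reversing the direction swaps n₁ and n₂, so tan θ_B' = 1/tan θ_B and θ_B' = 90° − θ_B.
Hence θ_B' = 90° − 56.71° = 33.29°.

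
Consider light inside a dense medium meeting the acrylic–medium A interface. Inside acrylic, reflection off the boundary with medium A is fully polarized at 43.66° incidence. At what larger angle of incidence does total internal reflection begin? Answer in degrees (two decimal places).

From Brewster, n₂/n₁ = tan θ_B = tan 43.66° = 0.9543.
Then sin θ_c = n₂/n₁ = 0.9543, so θ_c = arcsin 0.9543 = 72.61°.

θ_c ≈ 72.61°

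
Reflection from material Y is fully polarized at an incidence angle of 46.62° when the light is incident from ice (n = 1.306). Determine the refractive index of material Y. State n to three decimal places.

At the Brewster angle, tan θ_B = n₂/n₁ with n₁ on the incident side (ice) and n₂ on the transmitted side (material Y).
n₂ = n₁ tan θ_B = 1.306 × tan 46.62° = 1.382.

n ≈ 1.382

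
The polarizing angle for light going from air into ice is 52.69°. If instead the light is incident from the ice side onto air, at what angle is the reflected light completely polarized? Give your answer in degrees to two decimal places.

The two Brewster angles are complementary: θ_B' = 90° − θ_B = 90° − 52.69° = 37.31°.

θ_B' ≈ 37.31°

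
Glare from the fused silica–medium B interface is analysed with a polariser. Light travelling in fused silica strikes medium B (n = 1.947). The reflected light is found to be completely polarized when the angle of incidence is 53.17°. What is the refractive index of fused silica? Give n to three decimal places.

At Brewster's angle, tan θ_B = n₂/n₁ with n₁ on the incident side (fused silica) and n₂ on the transmitted side (medium B).
n₁ = n₂ / tan θ_B = 1.947 / tan 53.17° = 1.458.

n ≈ 1.458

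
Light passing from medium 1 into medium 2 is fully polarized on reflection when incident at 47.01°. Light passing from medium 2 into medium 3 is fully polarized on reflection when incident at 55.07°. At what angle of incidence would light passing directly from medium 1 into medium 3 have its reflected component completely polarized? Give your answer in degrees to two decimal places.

θ_B ≈ 56.93°

tan θ_B(1→2) = n₂/n₁ = tan 47.01° = 1.0727.
tan θ_B(2→3) = n₃/n₂ = tan 55.07° = 1.4319.
So n₃/n₁ = (n₂/n₁)(n₃/n₂) = 1.0727 × 1.4319 = 1.5360.
θ_B(1→3) = arctan(1.5360) = 56.93°.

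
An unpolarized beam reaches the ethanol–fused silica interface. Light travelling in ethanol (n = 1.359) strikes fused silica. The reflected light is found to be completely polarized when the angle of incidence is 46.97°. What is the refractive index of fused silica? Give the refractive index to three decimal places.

n ≈ 1.456

Full polarization of the reflected beam means tan θ_B = n₂/n₁, where n₁ is the incident medium (ethanol).
n₂ = n₁ tan θ_B = 1.359 × tan 46.97° = 1.456.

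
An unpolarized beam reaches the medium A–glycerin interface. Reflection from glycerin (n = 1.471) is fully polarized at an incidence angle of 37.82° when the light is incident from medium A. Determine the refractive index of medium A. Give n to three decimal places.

n ≈ 1.895

Brewster's law: tan θ_B = n₂/n₁ (light incident in medium A, refracted into glycerin).
n₁ = n₂ / tan θ_B = 1.471 / tan 37.82° = 1.895.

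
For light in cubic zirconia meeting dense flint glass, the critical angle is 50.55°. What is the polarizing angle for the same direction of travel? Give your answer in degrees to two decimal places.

θ_B ≈ 37.67°

sin θ_c = n₂/n₁, so n₂/n₁ = sin 50.55° = 0.7722.
Brewster: tan θ_B = n₂/n₁ = 0.7722.
θ_B = arctan(0.7722) = 37.67°.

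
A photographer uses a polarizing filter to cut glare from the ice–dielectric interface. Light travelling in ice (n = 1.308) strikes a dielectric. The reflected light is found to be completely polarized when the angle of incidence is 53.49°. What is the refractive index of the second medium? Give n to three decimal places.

n ≈ 1.767

At Brewster's angle, tan θ_B = n₂/n₁ with n₁ on the incident side (ice) and n₂ on the transmitted side (a dielectric).
n₂ = n₁ tan θ_B = 1.308 × tan 53.49° = 1.767.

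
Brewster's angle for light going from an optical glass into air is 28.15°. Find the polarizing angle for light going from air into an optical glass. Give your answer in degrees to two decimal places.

θ_B' ≈ 61.85°

The two Brewster angles are complementary: θ_B' = 90° − θ_B = 90° − 28.15° = 61.85°.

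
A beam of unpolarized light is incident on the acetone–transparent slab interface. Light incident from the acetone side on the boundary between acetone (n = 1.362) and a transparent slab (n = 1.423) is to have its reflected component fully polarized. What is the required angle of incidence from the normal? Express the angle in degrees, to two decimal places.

Here n₂/n₁ = 1.423/1.362 = 1.0448, and Brewster's law gives tan θ_B = n₂/n₁.
So θ_B = arctan 1.0448 = 46.25°.

θ_B ≈ 46.25°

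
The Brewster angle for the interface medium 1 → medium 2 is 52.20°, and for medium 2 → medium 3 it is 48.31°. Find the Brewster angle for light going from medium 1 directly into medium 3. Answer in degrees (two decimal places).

θ_B ≈ 55.36°

Each Brewster angle gives a ratio: n₂/n₁ = tan 52.20° = 1.2892, n₃/n₂ = tan 48.31° = 1.1228.
n₃/n₁ = 1.4475. Then tan θ_B(1→3) = n₃/n₁, so θ_B(1→3) = arctan(1.4475) = 55.36°.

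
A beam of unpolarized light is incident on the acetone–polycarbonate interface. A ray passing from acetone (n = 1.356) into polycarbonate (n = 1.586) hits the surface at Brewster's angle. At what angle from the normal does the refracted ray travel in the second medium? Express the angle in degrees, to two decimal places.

θ_B = arctan(n₂/n₁) = arctan(1.586/1.356) = 49.47°.
At Brewster's angle the reflected and refracted rays are perpendicular, so θ_t = 90° − θ_B = 90° − 49.47° = 40.53°.

θ_t ≈ 40.53°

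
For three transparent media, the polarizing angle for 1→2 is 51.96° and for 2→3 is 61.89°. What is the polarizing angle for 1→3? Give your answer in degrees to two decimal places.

Each Brewster angle gives a ratio: n₂/n₁ = tan 51.96° = 1.2781, n₃/n₂ = tan 61.89° = 1.8720.
Multiplying, n₃/n₁ = 1.2781 × 1.8720 = 2.3927, and θ_B(1→3) = arctan 2.3927 = 67.32°.

θ_B ≈ 67.32°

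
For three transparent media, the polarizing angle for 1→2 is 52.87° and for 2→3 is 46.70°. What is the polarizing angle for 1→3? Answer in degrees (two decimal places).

θ_B ≈ 54.49°

n₂/n₁ = tan 52.87° = 1.3208 and n₃/n₂ = tan 46.70° = 1.0612.
n₃/n₁ = 1.4016. Then tan θ_B(1→3) = n₃/n₁, so θ_B(1→3) = arctan(1.4016) = 54.49°.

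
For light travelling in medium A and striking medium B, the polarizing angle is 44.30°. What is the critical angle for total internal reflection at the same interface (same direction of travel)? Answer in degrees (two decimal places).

θ_c ≈ 77.38°

tan θ_B = n₂/n₁ = tan 44.30° = 0.9759.
Total internal reflection: sin θ_c = n₂/n₁ = 0.9759.
θ_c = arcsin(0.9759) = 77.38°.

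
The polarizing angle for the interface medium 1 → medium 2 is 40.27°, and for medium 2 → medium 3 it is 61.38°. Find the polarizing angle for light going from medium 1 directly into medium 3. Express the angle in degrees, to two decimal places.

n₂/n₁ = tan 40.27° = 0.8472 and n₃/n₂ = tan 61.38° = 1.8326.
Multiplying, n₃/n₁ = 0.8472 × 1.8326 = 1.5525, and θ_B(1→3) = arctan 1.5525 = 57.21°.

θ_B ≈ 57.21°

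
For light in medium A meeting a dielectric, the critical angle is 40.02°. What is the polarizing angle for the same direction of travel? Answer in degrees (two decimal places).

At the critical angle sin θ_c = n₂/n₁, giving n₂/n₁ = sin 40.02° = 0.6431.
Then tan θ_B = n₂/n₁ = 0.6431, so θ_B = arctan 0.6431 = 32.74°.

θ_B ≈ 32.74°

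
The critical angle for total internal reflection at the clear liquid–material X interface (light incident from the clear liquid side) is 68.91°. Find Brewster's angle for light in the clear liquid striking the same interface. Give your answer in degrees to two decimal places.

θ_B ≈ 43.02°

n₂/n₁ = sin θ_c = sin 68.91° = 0.9330.
tan θ_B equals the same ratio, so θ_B = arctan(0.9330) = 43.02°.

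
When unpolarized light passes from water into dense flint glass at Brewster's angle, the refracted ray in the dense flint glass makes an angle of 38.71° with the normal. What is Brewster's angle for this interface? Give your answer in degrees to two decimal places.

Since the reflected and refracted rays are at right angles at the polarizing angle, θ_B + θ_t = 90°.
So θ_B = 90° − θ_t = 90° − 38.71° = 51.29°.

θ_B ≈ 51.29°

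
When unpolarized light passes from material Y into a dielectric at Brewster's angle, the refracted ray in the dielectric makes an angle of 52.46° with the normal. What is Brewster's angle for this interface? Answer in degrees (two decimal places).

Brewster's condition makes the reflected and refracted beams perpendicular: θ_B + θ_t = 90°.
So θ_B = 90° − θ_t = 90° − 52.46° = 37.54°.

θ_B ≈ 37.54°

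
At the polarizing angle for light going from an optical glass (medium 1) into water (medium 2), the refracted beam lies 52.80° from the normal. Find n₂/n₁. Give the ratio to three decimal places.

At Brewster incidence θ_B = 90° − θ_t = 90° − 52.80° = 37.20°.
tan θ_B = n₂/n₁, so n₂/n₁ = tan 37.20° = 0.759.

n₂/n₁ ≈ 0.759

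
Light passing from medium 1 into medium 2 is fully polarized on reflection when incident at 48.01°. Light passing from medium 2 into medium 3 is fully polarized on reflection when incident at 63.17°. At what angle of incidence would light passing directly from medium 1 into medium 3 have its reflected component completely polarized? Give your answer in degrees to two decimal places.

n₂/n₁ = tan 48.01° = 1.1110 and n₃/n₂ = tan 63.17° = 1.9771.
n₃/n₁ = 2.1966. Then tan θ_B(1→3) = n₃/n₁, so θ_B(1→3) = arctan(2.1966) = 65.52°.

θ_B ≈ 65.52°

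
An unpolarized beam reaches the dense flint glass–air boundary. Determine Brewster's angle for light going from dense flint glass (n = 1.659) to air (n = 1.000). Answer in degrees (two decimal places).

Here n₂/n₁ = 1.000/1.659 = 0.6028, and Brewster's law gives tan θ_B = n₂/n₁. Taking the arctangent, θ_B = 31.08°.

θ_B ≈ 31.08°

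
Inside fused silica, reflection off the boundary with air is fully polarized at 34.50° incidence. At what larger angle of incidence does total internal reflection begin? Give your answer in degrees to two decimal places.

tan θ_B = n₂/n₁ = tan 34.50° = 0.6873.
Total internal reflection: sin θ_c = n₂/n₁ = 0.6873.
θ_c = arcsin(0.6873) = 43.42°.

θ_c ≈ 43.42°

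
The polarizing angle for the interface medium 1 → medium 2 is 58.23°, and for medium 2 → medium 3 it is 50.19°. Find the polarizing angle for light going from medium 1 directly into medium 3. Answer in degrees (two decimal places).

Each Brewster angle gives a ratio: n₂/n₁ = tan 58.23° = 1.6147, n₃/n₂ = tan 50.19° = 1.1998.
So n₃/n₁ = (n₂/n₁)(n₃/n₂) = 1.6147 × 1.1998 = 1.9374.
θ_B(1→3) = arctan(1.9374) = 62.70°.

θ_B ≈ 62.70°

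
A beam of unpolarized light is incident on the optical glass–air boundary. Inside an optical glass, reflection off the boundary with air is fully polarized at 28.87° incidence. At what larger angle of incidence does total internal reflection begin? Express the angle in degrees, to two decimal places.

tan θ_B = n₂/n₁ = tan 28.87° = 0.5513.
Total internal reflection: sin θ_c = n₂/n₁ = 0.5513.
θ_c = arcsin(0.5513) = 33.46°.

θ_c ≈ 33.46°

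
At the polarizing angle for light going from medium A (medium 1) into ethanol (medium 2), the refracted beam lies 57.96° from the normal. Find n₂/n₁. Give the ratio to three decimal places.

n₂/n₁ ≈ 0.626

At Brewster incidence θ_B = 90° − θ_t = 90° − 57.96° = 32.04°.
Then n₂/n₁ = tan θ_B = tan 32.04° = 0.626.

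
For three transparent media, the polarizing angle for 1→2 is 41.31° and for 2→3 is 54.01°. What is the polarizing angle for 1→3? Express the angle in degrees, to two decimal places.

tan θ_B(1→2) = n₂/n₁ = tan 41.31° = 0.8788.
tan θ_B(2→3) = n₃/n₂ = tan 54.01° = 1.3769.
n₃/n₁ = 1.2101. Then tan θ_B(1→3) = n₃/n₁, so θ_B(1→3) = arctan(1.2101) = 50.43°.

θ_B ≈ 50.43°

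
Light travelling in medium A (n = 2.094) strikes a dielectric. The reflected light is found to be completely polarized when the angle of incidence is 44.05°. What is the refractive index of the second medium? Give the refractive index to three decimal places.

Brewster's law: tan θ_B = n₂/n₁ (light incident in medium A, refracted into a dielectric).
n₂ = n₁ tan θ_B = 2.094 × tan 44.05° = 2.026.

n ≈ 2.026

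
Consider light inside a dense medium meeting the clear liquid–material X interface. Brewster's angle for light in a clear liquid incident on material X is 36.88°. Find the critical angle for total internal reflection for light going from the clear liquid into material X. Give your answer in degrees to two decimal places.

θ_c ≈ 48.61°

tan θ_B = n₂/n₁ = tan 36.88° = 0.7503.
Total internal reflection: sin θ_c = n₂/n₁ = 0.7503.
θ_c = arcsin(0.7503) = 48.61°.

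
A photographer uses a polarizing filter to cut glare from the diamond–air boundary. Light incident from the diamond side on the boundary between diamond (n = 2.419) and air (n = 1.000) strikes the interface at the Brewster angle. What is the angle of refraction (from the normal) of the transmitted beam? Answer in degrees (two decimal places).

tan θ_B = n₂/n₁ = 1.000/2.419 = 0.4134, so θ_B = 22.46°.
Since θ_B + θ_t = 90° at Brewster incidence, θ_t = 90° − 22.46° = 67.54°.

θ_t ≈ 67.54°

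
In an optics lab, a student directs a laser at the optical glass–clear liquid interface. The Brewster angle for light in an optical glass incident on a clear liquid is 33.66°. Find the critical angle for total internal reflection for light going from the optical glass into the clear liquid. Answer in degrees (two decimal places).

n₂/n₁ = tan 33.66° = 0.6659; the critical angle satisfies sin θ_c = n₂/n₁.
θ_c = arcsin(0.6659) = 41.75°.

θ_c ≈ 41.75°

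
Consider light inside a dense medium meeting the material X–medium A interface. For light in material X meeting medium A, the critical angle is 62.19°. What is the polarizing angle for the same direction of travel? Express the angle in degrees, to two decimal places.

sin θ_c = n₂/n₁, so n₂/n₁ = sin 62.19° = 0.8845.
Brewster: tan θ_B = n₂/n₁ = 0.8845.
θ_B = arctan(0.8845) = 41.49°.

θ_B ≈ 41.49°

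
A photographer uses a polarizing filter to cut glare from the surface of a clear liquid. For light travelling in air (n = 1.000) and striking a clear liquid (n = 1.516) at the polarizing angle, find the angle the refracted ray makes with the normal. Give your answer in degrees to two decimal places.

θ_B = arctan(n₂/n₁) = arctan(1.516/1.000) = 56.59°.
At Brewster's angle the reflected and refracted rays are perpendicular, so θ_t = 90° − θ_B = 90° − 56.59° = 33.41°.

θ_t ≈ 33.41°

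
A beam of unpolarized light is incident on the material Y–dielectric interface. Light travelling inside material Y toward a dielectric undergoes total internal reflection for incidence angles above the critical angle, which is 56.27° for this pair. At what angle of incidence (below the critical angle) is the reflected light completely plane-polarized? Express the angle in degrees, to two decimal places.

n₂/n₁ = sin θ_c = sin 56.27° = 0.8317.
tan θ_B equals the same ratio, so θ_B = arctan(0.8317) = 39.75°.

θ_B ≈ 39.75°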